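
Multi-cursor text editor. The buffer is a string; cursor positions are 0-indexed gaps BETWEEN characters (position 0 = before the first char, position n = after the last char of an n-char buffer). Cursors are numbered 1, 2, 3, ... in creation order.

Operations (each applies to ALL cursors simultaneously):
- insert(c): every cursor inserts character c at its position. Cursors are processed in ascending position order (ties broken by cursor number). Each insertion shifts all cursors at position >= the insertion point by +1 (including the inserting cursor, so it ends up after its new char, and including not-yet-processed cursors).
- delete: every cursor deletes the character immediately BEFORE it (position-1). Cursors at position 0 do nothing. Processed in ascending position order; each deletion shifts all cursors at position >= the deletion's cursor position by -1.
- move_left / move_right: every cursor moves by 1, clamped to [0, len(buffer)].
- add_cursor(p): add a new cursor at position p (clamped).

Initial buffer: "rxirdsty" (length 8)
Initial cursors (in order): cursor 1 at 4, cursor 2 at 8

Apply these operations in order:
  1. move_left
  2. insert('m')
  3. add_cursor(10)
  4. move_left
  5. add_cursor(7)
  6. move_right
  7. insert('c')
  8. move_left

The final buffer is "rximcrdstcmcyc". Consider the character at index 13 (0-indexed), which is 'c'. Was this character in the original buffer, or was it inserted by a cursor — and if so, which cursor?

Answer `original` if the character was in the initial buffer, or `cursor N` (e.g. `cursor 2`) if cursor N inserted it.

After op 1 (move_left): buffer="rxirdsty" (len 8), cursors c1@3 c2@7, authorship ........
After op 2 (insert('m')): buffer="rximrdstmy" (len 10), cursors c1@4 c2@9, authorship ...1....2.
After op 3 (add_cursor(10)): buffer="rximrdstmy" (len 10), cursors c1@4 c2@9 c3@10, authorship ...1....2.
After op 4 (move_left): buffer="rximrdstmy" (len 10), cursors c1@3 c2@8 c3@9, authorship ...1....2.
After op 5 (add_cursor(7)): buffer="rximrdstmy" (len 10), cursors c1@3 c4@7 c2@8 c3@9, authorship ...1....2.
After op 6 (move_right): buffer="rximrdstmy" (len 10), cursors c1@4 c4@8 c2@9 c3@10, authorship ...1....2.
After op 7 (insert('c')): buffer="rximcrdstcmcyc" (len 14), cursors c1@5 c4@10 c2@12 c3@14, authorship ...11....422.3
After op 8 (move_left): buffer="rximcrdstcmcyc" (len 14), cursors c1@4 c4@9 c2@11 c3@13, authorship ...11....422.3
Authorship (.=original, N=cursor N): . . . 1 1 . . . . 4 2 2 . 3
Index 13: author = 3

Answer: cursor 3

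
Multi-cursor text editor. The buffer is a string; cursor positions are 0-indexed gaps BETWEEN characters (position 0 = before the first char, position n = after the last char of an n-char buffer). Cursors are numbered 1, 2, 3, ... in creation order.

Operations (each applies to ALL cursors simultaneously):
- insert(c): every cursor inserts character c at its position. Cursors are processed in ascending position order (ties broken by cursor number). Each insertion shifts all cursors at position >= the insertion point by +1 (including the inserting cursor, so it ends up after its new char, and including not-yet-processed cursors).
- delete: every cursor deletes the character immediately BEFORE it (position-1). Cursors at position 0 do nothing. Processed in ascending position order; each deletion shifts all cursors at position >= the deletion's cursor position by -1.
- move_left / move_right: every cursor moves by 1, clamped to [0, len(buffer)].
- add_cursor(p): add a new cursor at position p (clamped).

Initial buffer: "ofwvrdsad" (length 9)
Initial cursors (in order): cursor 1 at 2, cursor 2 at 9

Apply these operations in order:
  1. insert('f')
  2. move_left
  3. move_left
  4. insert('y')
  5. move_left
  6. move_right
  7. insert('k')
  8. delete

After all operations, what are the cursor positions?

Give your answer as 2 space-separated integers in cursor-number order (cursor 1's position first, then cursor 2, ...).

After op 1 (insert('f')): buffer="offwvrdsadf" (len 11), cursors c1@3 c2@11, authorship ..1.......2
After op 2 (move_left): buffer="offwvrdsadf" (len 11), cursors c1@2 c2@10, authorship ..1.......2
After op 3 (move_left): buffer="offwvrdsadf" (len 11), cursors c1@1 c2@9, authorship ..1.......2
After op 4 (insert('y')): buffer="oyffwvrdsaydf" (len 13), cursors c1@2 c2@11, authorship .1.1......2.2
After op 5 (move_left): buffer="oyffwvrdsaydf" (len 13), cursors c1@1 c2@10, authorship .1.1......2.2
After op 6 (move_right): buffer="oyffwvrdsaydf" (len 13), cursors c1@2 c2@11, authorship .1.1......2.2
After op 7 (insert('k')): buffer="oykffwvrdsaykdf" (len 15), cursors c1@3 c2@13, authorship .11.1......22.2
After op 8 (delete): buffer="oyffwvrdsaydf" (len 13), cursors c1@2 c2@11, authorship .1.1......2.2

Answer: 2 11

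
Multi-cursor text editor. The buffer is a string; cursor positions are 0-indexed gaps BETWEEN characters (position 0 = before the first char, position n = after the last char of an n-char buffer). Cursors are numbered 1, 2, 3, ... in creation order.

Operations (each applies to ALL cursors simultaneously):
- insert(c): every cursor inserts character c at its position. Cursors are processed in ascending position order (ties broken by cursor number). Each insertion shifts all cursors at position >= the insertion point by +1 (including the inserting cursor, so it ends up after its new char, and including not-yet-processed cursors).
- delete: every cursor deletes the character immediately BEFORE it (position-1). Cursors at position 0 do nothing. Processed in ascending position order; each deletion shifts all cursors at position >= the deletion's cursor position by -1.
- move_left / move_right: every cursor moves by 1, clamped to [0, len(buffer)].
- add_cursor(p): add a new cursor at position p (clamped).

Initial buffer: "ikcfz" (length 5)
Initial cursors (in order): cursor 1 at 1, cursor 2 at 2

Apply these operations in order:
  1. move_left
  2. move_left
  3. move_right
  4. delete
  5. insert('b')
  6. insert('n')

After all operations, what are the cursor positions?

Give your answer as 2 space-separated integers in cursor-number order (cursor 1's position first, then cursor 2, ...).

After op 1 (move_left): buffer="ikcfz" (len 5), cursors c1@0 c2@1, authorship .....
After op 2 (move_left): buffer="ikcfz" (len 5), cursors c1@0 c2@0, authorship .....
After op 3 (move_right): buffer="ikcfz" (len 5), cursors c1@1 c2@1, authorship .....
After op 4 (delete): buffer="kcfz" (len 4), cursors c1@0 c2@0, authorship ....
After op 5 (insert('b')): buffer="bbkcfz" (len 6), cursors c1@2 c2@2, authorship 12....
After op 6 (insert('n')): buffer="bbnnkcfz" (len 8), cursors c1@4 c2@4, authorship 1212....

Answer: 4 4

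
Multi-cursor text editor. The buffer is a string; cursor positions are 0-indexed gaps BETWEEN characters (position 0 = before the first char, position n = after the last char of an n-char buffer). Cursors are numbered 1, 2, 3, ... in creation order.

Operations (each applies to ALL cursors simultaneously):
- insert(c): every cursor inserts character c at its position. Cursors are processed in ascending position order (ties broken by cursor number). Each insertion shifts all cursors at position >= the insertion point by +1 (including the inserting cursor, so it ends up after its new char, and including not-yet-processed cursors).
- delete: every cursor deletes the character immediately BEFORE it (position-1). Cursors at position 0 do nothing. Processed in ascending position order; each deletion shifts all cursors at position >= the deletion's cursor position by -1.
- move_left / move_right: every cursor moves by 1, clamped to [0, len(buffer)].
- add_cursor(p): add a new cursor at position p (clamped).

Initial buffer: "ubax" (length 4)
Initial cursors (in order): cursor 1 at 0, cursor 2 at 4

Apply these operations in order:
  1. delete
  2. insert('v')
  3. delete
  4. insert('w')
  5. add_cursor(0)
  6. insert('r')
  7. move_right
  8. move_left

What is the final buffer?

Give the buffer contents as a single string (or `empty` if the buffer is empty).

Answer: rwrubawr

Derivation:
After op 1 (delete): buffer="uba" (len 3), cursors c1@0 c2@3, authorship ...
After op 2 (insert('v')): buffer="vubav" (len 5), cursors c1@1 c2@5, authorship 1...2
After op 3 (delete): buffer="uba" (len 3), cursors c1@0 c2@3, authorship ...
After op 4 (insert('w')): buffer="wubaw" (len 5), cursors c1@1 c2@5, authorship 1...2
After op 5 (add_cursor(0)): buffer="wubaw" (len 5), cursors c3@0 c1@1 c2@5, authorship 1...2
After op 6 (insert('r')): buffer="rwrubawr" (len 8), cursors c3@1 c1@3 c2@8, authorship 311...22
After op 7 (move_right): buffer="rwrubawr" (len 8), cursors c3@2 c1@4 c2@8, authorship 311...22
After op 8 (move_left): buffer="rwrubawr" (len 8), cursors c3@1 c1@3 c2@7, authorship 311...22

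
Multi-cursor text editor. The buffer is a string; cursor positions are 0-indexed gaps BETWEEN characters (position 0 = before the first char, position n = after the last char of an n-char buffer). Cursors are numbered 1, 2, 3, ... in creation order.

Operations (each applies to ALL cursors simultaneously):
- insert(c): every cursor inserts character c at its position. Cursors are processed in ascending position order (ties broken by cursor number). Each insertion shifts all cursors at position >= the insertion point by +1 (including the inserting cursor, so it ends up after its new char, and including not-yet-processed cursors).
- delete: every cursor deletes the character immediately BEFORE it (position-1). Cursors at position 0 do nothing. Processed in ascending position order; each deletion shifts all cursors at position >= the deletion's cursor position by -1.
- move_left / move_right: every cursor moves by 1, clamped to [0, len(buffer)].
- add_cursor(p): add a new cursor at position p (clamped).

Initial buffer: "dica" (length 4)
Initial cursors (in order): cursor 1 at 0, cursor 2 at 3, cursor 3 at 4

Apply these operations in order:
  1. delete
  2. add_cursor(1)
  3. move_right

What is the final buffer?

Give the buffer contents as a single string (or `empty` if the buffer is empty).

After op 1 (delete): buffer="di" (len 2), cursors c1@0 c2@2 c3@2, authorship ..
After op 2 (add_cursor(1)): buffer="di" (len 2), cursors c1@0 c4@1 c2@2 c3@2, authorship ..
After op 3 (move_right): buffer="di" (len 2), cursors c1@1 c2@2 c3@2 c4@2, authorship ..

Answer: di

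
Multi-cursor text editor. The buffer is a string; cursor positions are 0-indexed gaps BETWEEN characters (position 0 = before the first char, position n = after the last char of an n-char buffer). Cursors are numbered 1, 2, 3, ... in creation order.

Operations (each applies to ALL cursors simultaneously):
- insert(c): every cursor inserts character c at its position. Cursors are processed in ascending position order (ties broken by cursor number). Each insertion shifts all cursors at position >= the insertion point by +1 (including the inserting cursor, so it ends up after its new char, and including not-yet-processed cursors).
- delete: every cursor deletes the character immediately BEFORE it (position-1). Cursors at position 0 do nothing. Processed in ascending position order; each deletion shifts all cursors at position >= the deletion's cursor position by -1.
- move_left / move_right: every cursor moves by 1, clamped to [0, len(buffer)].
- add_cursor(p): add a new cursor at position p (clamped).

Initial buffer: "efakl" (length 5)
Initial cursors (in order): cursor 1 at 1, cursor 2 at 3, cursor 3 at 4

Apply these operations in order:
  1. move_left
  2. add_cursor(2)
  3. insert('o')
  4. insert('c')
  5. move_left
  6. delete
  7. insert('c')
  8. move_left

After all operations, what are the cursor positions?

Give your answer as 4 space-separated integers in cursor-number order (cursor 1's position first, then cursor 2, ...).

Answer: 0 6 9 6

Derivation:
After op 1 (move_left): buffer="efakl" (len 5), cursors c1@0 c2@2 c3@3, authorship .....
After op 2 (add_cursor(2)): buffer="efakl" (len 5), cursors c1@0 c2@2 c4@2 c3@3, authorship .....
After op 3 (insert('o')): buffer="oefooaokl" (len 9), cursors c1@1 c2@5 c4@5 c3@7, authorship 1..24.3..
After op 4 (insert('c')): buffer="ocefooccaockl" (len 13), cursors c1@2 c2@8 c4@8 c3@11, authorship 11..2424.33..
After op 5 (move_left): buffer="ocefooccaockl" (len 13), cursors c1@1 c2@7 c4@7 c3@10, authorship 11..2424.33..
After op 6 (delete): buffer="cefocackl" (len 9), cursors c1@0 c2@4 c4@4 c3@6, authorship 1..24.3..
After op 7 (insert('c')): buffer="ccefocccacckl" (len 13), cursors c1@1 c2@7 c4@7 c3@10, authorship 11..2244.33..
After op 8 (move_left): buffer="ccefocccacckl" (len 13), cursors c1@0 c2@6 c4@6 c3@9, authorship 11..2244.33..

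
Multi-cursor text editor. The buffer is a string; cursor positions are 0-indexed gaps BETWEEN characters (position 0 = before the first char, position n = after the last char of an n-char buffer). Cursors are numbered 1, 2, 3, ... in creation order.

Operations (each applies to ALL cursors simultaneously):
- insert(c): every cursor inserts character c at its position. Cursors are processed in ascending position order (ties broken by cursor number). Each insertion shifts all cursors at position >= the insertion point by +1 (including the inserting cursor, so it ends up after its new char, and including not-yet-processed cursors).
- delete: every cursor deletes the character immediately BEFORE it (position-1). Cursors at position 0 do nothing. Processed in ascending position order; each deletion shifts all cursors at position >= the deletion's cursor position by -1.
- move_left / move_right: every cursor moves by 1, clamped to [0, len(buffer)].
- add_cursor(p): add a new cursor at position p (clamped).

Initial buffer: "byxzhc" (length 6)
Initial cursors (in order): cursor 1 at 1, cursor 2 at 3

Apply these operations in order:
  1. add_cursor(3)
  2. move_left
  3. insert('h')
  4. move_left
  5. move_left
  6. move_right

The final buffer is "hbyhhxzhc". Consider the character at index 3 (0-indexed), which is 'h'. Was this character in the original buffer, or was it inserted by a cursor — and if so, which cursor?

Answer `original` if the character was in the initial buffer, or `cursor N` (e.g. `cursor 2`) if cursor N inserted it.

After op 1 (add_cursor(3)): buffer="byxzhc" (len 6), cursors c1@1 c2@3 c3@3, authorship ......
After op 2 (move_left): buffer="byxzhc" (len 6), cursors c1@0 c2@2 c3@2, authorship ......
After op 3 (insert('h')): buffer="hbyhhxzhc" (len 9), cursors c1@1 c2@5 c3@5, authorship 1..23....
After op 4 (move_left): buffer="hbyhhxzhc" (len 9), cursors c1@0 c2@4 c3@4, authorship 1..23....
After op 5 (move_left): buffer="hbyhhxzhc" (len 9), cursors c1@0 c2@3 c3@3, authorship 1..23....
After op 6 (move_right): buffer="hbyhhxzhc" (len 9), cursors c1@1 c2@4 c3@4, authorship 1..23....
Authorship (.=original, N=cursor N): 1 . . 2 3 . . . .
Index 3: author = 2

Answer: cursor 2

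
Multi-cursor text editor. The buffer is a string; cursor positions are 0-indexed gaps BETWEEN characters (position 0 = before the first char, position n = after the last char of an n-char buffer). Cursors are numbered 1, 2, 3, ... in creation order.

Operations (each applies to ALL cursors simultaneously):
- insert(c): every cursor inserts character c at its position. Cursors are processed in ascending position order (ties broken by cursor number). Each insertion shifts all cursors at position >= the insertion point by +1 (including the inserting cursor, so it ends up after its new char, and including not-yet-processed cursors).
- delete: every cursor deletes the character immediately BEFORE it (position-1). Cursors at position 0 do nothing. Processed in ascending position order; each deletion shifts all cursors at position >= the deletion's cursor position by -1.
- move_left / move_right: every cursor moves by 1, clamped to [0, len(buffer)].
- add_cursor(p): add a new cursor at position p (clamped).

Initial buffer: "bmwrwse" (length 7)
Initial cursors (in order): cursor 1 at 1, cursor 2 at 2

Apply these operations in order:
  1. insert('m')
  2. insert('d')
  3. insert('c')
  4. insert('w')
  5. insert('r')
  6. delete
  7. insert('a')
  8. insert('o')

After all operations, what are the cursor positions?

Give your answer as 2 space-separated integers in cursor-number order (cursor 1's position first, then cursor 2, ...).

Answer: 7 14

Derivation:
After op 1 (insert('m')): buffer="bmmmwrwse" (len 9), cursors c1@2 c2@4, authorship .1.2.....
After op 2 (insert('d')): buffer="bmdmmdwrwse" (len 11), cursors c1@3 c2@6, authorship .11.22.....
After op 3 (insert('c')): buffer="bmdcmmdcwrwse" (len 13), cursors c1@4 c2@8, authorship .111.222.....
After op 4 (insert('w')): buffer="bmdcwmmdcwwrwse" (len 15), cursors c1@5 c2@10, authorship .1111.2222.....
After op 5 (insert('r')): buffer="bmdcwrmmdcwrwrwse" (len 17), cursors c1@6 c2@12, authorship .11111.22222.....
After op 6 (delete): buffer="bmdcwmmdcwwrwse" (len 15), cursors c1@5 c2@10, authorship .1111.2222.....
After op 7 (insert('a')): buffer="bmdcwammdcwawrwse" (len 17), cursors c1@6 c2@12, authorship .11111.22222.....
After op 8 (insert('o')): buffer="bmdcwaommdcwaowrwse" (len 19), cursors c1@7 c2@14, authorship .111111.222222.....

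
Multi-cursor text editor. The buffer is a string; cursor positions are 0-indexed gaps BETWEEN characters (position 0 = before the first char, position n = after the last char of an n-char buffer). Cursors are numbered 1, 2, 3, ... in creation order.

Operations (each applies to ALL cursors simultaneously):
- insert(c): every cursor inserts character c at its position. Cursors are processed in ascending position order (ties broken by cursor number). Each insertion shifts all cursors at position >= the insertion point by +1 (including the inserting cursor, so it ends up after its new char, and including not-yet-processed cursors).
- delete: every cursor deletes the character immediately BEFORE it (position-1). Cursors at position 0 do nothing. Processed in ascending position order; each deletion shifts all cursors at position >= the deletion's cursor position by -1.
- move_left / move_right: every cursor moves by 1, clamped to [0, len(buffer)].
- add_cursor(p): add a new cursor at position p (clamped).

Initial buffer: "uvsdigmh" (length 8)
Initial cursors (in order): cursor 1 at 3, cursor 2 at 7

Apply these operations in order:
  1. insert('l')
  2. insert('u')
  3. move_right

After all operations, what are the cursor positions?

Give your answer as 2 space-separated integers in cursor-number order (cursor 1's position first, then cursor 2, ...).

After op 1 (insert('l')): buffer="uvsldigmlh" (len 10), cursors c1@4 c2@9, authorship ...1....2.
After op 2 (insert('u')): buffer="uvsludigmluh" (len 12), cursors c1@5 c2@11, authorship ...11....22.
After op 3 (move_right): buffer="uvsludigmluh" (len 12), cursors c1@6 c2@12, authorship ...11....22.

Answer: 6 12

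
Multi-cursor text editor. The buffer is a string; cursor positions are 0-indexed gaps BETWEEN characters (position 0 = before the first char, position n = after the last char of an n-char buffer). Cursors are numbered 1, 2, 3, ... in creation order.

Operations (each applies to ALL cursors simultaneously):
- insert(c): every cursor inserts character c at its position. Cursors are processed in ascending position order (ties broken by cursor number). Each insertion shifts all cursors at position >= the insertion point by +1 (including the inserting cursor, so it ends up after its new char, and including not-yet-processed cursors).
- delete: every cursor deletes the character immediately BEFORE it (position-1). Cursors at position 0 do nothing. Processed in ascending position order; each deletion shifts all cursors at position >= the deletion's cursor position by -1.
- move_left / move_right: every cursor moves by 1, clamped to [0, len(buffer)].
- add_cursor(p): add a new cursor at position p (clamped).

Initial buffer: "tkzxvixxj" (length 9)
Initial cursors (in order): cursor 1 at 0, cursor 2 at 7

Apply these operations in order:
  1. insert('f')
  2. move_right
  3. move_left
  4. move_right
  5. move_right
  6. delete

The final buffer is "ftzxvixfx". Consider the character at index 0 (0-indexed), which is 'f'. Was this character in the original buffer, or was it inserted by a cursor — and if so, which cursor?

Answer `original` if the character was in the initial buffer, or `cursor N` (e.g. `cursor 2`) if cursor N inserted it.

After op 1 (insert('f')): buffer="ftkzxvixfxj" (len 11), cursors c1@1 c2@9, authorship 1.......2..
After op 2 (move_right): buffer="ftkzxvixfxj" (len 11), cursors c1@2 c2@10, authorship 1.......2..
After op 3 (move_left): buffer="ftkzxvixfxj" (len 11), cursors c1@1 c2@9, authorship 1.......2..
After op 4 (move_right): buffer="ftkzxvixfxj" (len 11), cursors c1@2 c2@10, authorship 1.......2..
After op 5 (move_right): buffer="ftkzxvixfxj" (len 11), cursors c1@3 c2@11, authorship 1.......2..
After op 6 (delete): buffer="ftzxvixfx" (len 9), cursors c1@2 c2@9, authorship 1......2.
Authorship (.=original, N=cursor N): 1 . . . . . . 2 .
Index 0: author = 1

Answer: cursor 1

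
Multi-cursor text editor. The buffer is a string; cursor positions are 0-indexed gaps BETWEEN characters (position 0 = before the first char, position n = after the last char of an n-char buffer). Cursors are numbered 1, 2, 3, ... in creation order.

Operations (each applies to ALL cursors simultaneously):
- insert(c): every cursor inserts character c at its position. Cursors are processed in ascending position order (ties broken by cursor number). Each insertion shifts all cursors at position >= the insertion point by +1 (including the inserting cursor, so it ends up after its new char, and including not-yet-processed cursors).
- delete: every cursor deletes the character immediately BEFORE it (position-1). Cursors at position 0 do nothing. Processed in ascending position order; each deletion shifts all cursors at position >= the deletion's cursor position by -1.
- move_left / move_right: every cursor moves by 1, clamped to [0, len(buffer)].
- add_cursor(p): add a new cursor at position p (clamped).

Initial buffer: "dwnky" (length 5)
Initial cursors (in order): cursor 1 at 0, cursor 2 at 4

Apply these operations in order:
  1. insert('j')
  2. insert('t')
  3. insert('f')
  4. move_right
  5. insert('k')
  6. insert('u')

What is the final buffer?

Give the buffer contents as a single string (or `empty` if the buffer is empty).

After op 1 (insert('j')): buffer="jdwnkjy" (len 7), cursors c1@1 c2@6, authorship 1....2.
After op 2 (insert('t')): buffer="jtdwnkjty" (len 9), cursors c1@2 c2@8, authorship 11....22.
After op 3 (insert('f')): buffer="jtfdwnkjtfy" (len 11), cursors c1@3 c2@10, authorship 111....222.
After op 4 (move_right): buffer="jtfdwnkjtfy" (len 11), cursors c1@4 c2@11, authorship 111....222.
After op 5 (insert('k')): buffer="jtfdkwnkjtfyk" (len 13), cursors c1@5 c2@13, authorship 111.1...222.2
After op 6 (insert('u')): buffer="jtfdkuwnkjtfyku" (len 15), cursors c1@6 c2@15, authorship 111.11...222.22

Answer: jtfdkuwnkjtfyku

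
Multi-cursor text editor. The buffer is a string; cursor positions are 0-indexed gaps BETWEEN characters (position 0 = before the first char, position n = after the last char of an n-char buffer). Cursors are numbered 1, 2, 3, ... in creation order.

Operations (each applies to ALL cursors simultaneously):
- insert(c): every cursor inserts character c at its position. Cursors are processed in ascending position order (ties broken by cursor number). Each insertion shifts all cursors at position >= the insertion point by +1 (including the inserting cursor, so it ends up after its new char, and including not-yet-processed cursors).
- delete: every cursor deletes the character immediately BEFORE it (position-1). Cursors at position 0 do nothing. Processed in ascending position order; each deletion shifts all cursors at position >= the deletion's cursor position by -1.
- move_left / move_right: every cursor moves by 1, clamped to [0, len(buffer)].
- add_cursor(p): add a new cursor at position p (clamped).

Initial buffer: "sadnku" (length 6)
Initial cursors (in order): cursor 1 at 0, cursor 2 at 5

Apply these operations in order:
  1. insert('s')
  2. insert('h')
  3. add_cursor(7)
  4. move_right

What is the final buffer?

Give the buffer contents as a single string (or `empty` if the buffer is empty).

Answer: shsadnkshu

Derivation:
After op 1 (insert('s')): buffer="ssadnksu" (len 8), cursors c1@1 c2@7, authorship 1.....2.
After op 2 (insert('h')): buffer="shsadnkshu" (len 10), cursors c1@2 c2@9, authorship 11.....22.
After op 3 (add_cursor(7)): buffer="shsadnkshu" (len 10), cursors c1@2 c3@7 c2@9, authorship 11.....22.
After op 4 (move_right): buffer="shsadnkshu" (len 10), cursors c1@3 c3@8 c2@10, authorship 11.....22.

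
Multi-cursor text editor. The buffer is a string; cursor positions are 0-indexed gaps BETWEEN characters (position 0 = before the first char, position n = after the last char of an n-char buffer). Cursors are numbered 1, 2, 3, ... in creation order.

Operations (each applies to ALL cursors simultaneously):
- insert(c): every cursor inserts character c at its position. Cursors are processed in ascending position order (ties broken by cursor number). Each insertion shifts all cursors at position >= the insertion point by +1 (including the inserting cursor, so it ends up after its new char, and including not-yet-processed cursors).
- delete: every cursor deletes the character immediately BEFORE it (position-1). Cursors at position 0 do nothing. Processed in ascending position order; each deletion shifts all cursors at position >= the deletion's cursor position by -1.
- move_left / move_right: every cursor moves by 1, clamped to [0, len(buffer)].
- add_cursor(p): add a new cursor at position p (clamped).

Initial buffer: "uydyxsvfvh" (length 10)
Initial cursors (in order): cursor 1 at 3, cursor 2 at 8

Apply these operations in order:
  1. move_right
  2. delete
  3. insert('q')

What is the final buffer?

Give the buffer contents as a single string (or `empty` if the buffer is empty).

Answer: uydqxsvfqh

Derivation:
After op 1 (move_right): buffer="uydyxsvfvh" (len 10), cursors c1@4 c2@9, authorship ..........
After op 2 (delete): buffer="uydxsvfh" (len 8), cursors c1@3 c2@7, authorship ........
After op 3 (insert('q')): buffer="uydqxsvfqh" (len 10), cursors c1@4 c2@9, authorship ...1....2.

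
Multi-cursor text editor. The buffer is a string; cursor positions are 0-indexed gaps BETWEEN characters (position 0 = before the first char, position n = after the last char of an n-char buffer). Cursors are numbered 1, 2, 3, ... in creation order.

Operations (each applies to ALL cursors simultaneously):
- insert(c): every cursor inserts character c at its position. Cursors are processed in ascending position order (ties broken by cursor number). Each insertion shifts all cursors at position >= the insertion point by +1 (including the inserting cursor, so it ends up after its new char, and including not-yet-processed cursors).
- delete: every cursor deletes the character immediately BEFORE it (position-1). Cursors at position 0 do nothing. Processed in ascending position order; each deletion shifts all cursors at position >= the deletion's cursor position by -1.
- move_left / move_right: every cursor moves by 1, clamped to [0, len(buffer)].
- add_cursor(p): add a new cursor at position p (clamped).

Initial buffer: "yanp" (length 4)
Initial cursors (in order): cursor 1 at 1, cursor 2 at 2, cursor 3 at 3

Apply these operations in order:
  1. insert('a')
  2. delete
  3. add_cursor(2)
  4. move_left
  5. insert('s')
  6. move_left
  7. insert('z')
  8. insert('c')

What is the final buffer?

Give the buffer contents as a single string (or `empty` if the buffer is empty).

After op 1 (insert('a')): buffer="yaaanap" (len 7), cursors c1@2 c2@4 c3@6, authorship .1.2.3.
After op 2 (delete): buffer="yanp" (len 4), cursors c1@1 c2@2 c3@3, authorship ....
After op 3 (add_cursor(2)): buffer="yanp" (len 4), cursors c1@1 c2@2 c4@2 c3@3, authorship ....
After op 4 (move_left): buffer="yanp" (len 4), cursors c1@0 c2@1 c4@1 c3@2, authorship ....
After op 5 (insert('s')): buffer="syssasnp" (len 8), cursors c1@1 c2@4 c4@4 c3@6, authorship 1.24.3..
After op 6 (move_left): buffer="syssasnp" (len 8), cursors c1@0 c2@3 c4@3 c3@5, authorship 1.24.3..
After op 7 (insert('z')): buffer="zsyszzsazsnp" (len 12), cursors c1@1 c2@6 c4@6 c3@9, authorship 11.2244.33..
After op 8 (insert('c')): buffer="zcsyszzccsazcsnp" (len 16), cursors c1@2 c2@9 c4@9 c3@13, authorship 111.224244.333..

Answer: zcsyszzccsazcsnp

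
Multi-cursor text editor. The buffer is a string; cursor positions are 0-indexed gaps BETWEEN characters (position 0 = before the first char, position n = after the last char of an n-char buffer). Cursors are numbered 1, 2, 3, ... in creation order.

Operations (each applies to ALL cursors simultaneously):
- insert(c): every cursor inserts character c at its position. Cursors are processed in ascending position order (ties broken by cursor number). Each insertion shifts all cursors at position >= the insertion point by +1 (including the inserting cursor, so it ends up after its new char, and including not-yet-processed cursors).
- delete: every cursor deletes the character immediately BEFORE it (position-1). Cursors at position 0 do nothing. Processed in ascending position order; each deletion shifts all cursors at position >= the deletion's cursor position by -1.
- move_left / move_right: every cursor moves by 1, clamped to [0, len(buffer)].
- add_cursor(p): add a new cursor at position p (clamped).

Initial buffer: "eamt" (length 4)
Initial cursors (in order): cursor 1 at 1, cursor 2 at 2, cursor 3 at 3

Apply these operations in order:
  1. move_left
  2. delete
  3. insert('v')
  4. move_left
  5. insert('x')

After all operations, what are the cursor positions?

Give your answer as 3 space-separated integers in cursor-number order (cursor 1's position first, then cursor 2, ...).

Answer: 5 5 5

Derivation:
After op 1 (move_left): buffer="eamt" (len 4), cursors c1@0 c2@1 c3@2, authorship ....
After op 2 (delete): buffer="mt" (len 2), cursors c1@0 c2@0 c3@0, authorship ..
After op 3 (insert('v')): buffer="vvvmt" (len 5), cursors c1@3 c2@3 c3@3, authorship 123..
After op 4 (move_left): buffer="vvvmt" (len 5), cursors c1@2 c2@2 c3@2, authorship 123..
After op 5 (insert('x')): buffer="vvxxxvmt" (len 8), cursors c1@5 c2@5 c3@5, authorship 121233..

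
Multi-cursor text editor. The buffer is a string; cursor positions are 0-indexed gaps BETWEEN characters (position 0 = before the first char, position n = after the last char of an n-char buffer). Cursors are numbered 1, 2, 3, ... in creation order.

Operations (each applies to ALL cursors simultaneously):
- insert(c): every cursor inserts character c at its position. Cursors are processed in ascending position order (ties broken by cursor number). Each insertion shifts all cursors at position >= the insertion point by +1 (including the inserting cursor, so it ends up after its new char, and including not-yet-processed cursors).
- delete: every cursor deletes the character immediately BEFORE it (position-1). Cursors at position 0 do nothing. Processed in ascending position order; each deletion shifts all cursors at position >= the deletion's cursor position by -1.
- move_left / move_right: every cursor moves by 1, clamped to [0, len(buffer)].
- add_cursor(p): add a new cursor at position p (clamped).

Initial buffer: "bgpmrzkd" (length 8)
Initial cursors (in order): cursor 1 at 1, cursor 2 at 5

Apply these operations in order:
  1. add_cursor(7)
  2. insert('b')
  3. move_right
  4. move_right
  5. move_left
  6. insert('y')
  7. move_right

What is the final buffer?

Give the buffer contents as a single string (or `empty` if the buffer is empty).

Answer: bbgypmrbzykbyd

Derivation:
After op 1 (add_cursor(7)): buffer="bgpmrzkd" (len 8), cursors c1@1 c2@5 c3@7, authorship ........
After op 2 (insert('b')): buffer="bbgpmrbzkbd" (len 11), cursors c1@2 c2@7 c3@10, authorship .1....2..3.
After op 3 (move_right): buffer="bbgpmrbzkbd" (len 11), cursors c1@3 c2@8 c3@11, authorship .1....2..3.
After op 4 (move_right): buffer="bbgpmrbzkbd" (len 11), cursors c1@4 c2@9 c3@11, authorship .1....2..3.
After op 5 (move_left): buffer="bbgpmrbzkbd" (len 11), cursors c1@3 c2@8 c3@10, authorship .1....2..3.
After op 6 (insert('y')): buffer="bbgypmrbzykbyd" (len 14), cursors c1@4 c2@10 c3@13, authorship .1.1...2.2.33.
After op 7 (move_right): buffer="bbgypmrbzykbyd" (len 14), cursors c1@5 c2@11 c3@14, authorship .1.1...2.2.33.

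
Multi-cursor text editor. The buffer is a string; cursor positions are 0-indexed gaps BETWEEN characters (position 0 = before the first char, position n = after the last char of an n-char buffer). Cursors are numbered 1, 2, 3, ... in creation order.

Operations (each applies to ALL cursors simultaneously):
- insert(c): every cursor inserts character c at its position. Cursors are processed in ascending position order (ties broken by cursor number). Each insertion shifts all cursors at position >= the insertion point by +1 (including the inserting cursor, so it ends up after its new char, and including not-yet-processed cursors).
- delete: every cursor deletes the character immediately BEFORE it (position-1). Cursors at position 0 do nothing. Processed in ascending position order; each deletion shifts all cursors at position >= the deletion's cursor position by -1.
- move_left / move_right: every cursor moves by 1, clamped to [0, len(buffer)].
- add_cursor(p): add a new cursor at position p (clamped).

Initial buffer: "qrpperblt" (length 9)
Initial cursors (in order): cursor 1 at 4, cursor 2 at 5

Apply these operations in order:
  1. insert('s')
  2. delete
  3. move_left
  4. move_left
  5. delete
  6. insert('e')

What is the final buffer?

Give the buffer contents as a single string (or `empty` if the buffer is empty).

After op 1 (insert('s')): buffer="qrppsesrblt" (len 11), cursors c1@5 c2@7, authorship ....1.2....
After op 2 (delete): buffer="qrpperblt" (len 9), cursors c1@4 c2@5, authorship .........
After op 3 (move_left): buffer="qrpperblt" (len 9), cursors c1@3 c2@4, authorship .........
After op 4 (move_left): buffer="qrpperblt" (len 9), cursors c1@2 c2@3, authorship .........
After op 5 (delete): buffer="qperblt" (len 7), cursors c1@1 c2@1, authorship .......
After op 6 (insert('e')): buffer="qeeperblt" (len 9), cursors c1@3 c2@3, authorship .12......

Answer: qeeperblt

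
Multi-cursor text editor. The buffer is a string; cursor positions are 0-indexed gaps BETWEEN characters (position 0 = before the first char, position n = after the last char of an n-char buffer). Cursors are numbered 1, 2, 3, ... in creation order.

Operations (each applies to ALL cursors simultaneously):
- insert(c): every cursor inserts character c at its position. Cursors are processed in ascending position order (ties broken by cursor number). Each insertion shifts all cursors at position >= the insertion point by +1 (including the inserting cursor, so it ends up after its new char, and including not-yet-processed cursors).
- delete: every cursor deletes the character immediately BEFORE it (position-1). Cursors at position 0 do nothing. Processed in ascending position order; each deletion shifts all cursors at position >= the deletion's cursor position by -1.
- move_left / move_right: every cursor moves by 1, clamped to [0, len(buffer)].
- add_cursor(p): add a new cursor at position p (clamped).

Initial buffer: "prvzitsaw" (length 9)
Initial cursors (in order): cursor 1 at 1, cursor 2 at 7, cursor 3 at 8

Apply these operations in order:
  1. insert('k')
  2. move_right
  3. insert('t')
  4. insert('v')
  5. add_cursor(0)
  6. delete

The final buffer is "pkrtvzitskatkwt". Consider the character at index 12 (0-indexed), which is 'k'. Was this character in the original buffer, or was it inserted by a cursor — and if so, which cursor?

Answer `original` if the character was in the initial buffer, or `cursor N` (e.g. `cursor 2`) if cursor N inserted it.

Answer: cursor 3

Derivation:
After op 1 (insert('k')): buffer="pkrvzitskakw" (len 12), cursors c1@2 c2@9 c3@11, authorship .1......2.3.
After op 2 (move_right): buffer="pkrvzitskakw" (len 12), cursors c1@3 c2@10 c3@12, authorship .1......2.3.
After op 3 (insert('t')): buffer="pkrtvzitskatkwt" (len 15), cursors c1@4 c2@12 c3@15, authorship .1.1.....2.23.3
After op 4 (insert('v')): buffer="pkrtvvzitskatvkwtv" (len 18), cursors c1@5 c2@14 c3@18, authorship .1.11.....2.223.33
After op 5 (add_cursor(0)): buffer="pkrtvvzitskatvkwtv" (len 18), cursors c4@0 c1@5 c2@14 c3@18, authorship .1.11.....2.223.33
After op 6 (delete): buffer="pkrtvzitskatkwt" (len 15), cursors c4@0 c1@4 c2@12 c3@15, authorship .1.1.....2.23.3
Authorship (.=original, N=cursor N): . 1 . 1 . . . . . 2 . 2 3 . 3
Index 12: author = 3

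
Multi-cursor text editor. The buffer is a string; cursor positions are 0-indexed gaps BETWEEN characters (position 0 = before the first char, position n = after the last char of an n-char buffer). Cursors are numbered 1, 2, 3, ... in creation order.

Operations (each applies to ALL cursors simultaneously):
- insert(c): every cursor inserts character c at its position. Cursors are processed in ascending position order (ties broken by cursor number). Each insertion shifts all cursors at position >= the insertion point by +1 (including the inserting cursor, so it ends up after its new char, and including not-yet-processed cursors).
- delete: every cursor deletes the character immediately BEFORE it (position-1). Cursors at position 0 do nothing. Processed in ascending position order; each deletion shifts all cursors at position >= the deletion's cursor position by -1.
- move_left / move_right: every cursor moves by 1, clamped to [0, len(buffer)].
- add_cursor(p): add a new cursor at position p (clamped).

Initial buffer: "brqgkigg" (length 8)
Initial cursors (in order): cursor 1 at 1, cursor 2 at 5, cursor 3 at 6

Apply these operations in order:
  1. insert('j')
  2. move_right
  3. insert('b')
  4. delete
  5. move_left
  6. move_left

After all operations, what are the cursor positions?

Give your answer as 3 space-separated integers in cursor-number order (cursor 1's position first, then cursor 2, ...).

After op 1 (insert('j')): buffer="bjrqgkjijgg" (len 11), cursors c1@2 c2@7 c3@9, authorship .1....2.3..
After op 2 (move_right): buffer="bjrqgkjijgg" (len 11), cursors c1@3 c2@8 c3@10, authorship .1....2.3..
After op 3 (insert('b')): buffer="bjrbqgkjibjgbg" (len 14), cursors c1@4 c2@10 c3@13, authorship .1.1...2.23.3.
After op 4 (delete): buffer="bjrqgkjijgg" (len 11), cursors c1@3 c2@8 c3@10, authorship .1....2.3..
After op 5 (move_left): buffer="bjrqgkjijgg" (len 11), cursors c1@2 c2@7 c3@9, authorship .1....2.3..
After op 6 (move_left): buffer="bjrqgkjijgg" (len 11), cursors c1@1 c2@6 c3@8, authorship .1....2.3..

Answer: 1 6 8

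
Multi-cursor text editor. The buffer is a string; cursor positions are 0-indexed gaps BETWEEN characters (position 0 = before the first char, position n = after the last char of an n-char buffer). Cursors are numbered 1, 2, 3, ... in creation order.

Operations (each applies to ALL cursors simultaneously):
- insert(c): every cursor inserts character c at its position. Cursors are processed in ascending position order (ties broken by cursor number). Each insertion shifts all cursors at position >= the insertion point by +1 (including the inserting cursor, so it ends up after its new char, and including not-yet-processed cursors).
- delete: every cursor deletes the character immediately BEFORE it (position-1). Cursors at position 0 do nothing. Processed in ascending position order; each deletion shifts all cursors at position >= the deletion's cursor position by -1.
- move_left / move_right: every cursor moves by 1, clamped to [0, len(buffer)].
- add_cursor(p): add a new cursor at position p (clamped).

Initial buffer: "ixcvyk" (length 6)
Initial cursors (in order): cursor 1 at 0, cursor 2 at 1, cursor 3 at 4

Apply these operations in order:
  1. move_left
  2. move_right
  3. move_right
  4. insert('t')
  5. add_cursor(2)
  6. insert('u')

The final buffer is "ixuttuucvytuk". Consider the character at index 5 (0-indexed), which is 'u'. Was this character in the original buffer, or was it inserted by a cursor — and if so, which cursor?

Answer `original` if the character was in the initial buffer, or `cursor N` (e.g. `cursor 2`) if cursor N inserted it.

Answer: cursor 1

Derivation:
After op 1 (move_left): buffer="ixcvyk" (len 6), cursors c1@0 c2@0 c3@3, authorship ......
After op 2 (move_right): buffer="ixcvyk" (len 6), cursors c1@1 c2@1 c3@4, authorship ......
After op 3 (move_right): buffer="ixcvyk" (len 6), cursors c1@2 c2@2 c3@5, authorship ......
After op 4 (insert('t')): buffer="ixttcvytk" (len 9), cursors c1@4 c2@4 c3@8, authorship ..12...3.
After op 5 (add_cursor(2)): buffer="ixttcvytk" (len 9), cursors c4@2 c1@4 c2@4 c3@8, authorship ..12...3.
After op 6 (insert('u')): buffer="ixuttuucvytuk" (len 13), cursors c4@3 c1@7 c2@7 c3@12, authorship ..41212...33.
Authorship (.=original, N=cursor N): . . 4 1 2 1 2 . . . 3 3 .
Index 5: author = 1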